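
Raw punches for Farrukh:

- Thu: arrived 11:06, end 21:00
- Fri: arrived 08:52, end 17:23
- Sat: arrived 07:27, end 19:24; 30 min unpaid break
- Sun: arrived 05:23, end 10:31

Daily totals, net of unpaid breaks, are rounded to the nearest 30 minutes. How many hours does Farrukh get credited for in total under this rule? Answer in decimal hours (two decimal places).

Thu: 11:06–21:00 = 9 h 54 min → rounds to 10 h 0 min
Fri: 08:52–17:23 = 8 h 31 min → rounds to 8 h 30 min
Sat: 07:27–19:24 = 11 h 57 min − 30 min = 11 h 27 min → rounds to 11 h 30 min
Sun: 05:23–10:31 = 5 h 8 min → rounds to 5 h 0 min
Total credited: 35 h 0 min.

35.00 hours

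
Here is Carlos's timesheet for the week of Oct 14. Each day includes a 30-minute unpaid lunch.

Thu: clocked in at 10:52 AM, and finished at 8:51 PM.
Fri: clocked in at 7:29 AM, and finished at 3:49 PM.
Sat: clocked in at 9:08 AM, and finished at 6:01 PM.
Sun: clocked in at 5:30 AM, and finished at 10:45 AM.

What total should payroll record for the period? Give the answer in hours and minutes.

30 h 27 min

Thu: 10:52 AM–8:51 PM = 9 h 59 min; less 30 min break → 9 h 29 min
Fri: 7:29 AM–3:49 PM = 8 h 20 min; less 30 min break → 7 h 50 min
Sat: 9:08 AM–6:01 PM = 8 h 53 min; less 30 min break → 8 h 23 min
Sun: 5:30 AM–10:45 AM = 5 h 15 min; less 30 min break → 4 h 45 min
Total: 9 h 29 min + 7 h 50 min + 8 h 23 min + 4 h 45 min = 30 h 27 min.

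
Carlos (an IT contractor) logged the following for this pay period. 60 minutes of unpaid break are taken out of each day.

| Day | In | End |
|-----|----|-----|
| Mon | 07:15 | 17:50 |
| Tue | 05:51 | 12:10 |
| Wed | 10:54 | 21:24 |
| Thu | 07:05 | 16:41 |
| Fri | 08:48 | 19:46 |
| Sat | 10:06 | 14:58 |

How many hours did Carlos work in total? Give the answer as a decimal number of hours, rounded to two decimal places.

46.83 hours

Mon: 07:15–17:50 = 10 h 35 min; less 60 min break → 9 h 35 min
Tue: 05:51–12:10 = 6 h 19 min; less 60 min break → 5 h 19 min
Wed: 10:54–21:24 = 10 h 30 min; less 60 min break → 9 h 30 min
Thu: 07:05–16:41 = 9 h 36 min; less 60 min break → 8 h 36 min
Fri: 08:48–19:46 = 10 h 58 min; less 60 min break → 9 h 58 min
Sat: 10:06–14:58 = 4 h 52 min; less 60 min break → 3 h 52 min
Total: 9 h 35 min + 5 h 19 min + 9 h 30 min + 8 h 36 min + 9 h 58 min + 3 h 52 min = 46 h 50 min.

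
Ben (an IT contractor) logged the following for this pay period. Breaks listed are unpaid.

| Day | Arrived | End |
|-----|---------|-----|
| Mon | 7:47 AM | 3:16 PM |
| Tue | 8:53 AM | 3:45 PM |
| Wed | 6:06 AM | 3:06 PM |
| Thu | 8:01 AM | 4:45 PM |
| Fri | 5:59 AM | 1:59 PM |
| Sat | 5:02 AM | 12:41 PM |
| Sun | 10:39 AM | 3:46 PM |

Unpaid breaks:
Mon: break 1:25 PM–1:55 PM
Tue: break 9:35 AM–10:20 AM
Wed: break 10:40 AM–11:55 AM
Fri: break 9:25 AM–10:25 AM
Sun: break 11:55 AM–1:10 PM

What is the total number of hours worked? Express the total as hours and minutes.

Mon: 7:47 AM–3:16 PM = 7 h 29 min; less 30 min break → 6 h 59 min
Tue: 8:53 AM–3:45 PM = 6 h 52 min; less 45 min break → 6 h 7 min
Wed: 6:06 AM–3:06 PM = 9 h 0 min; less 75 min break → 7 h 45 min
Thu: 8:01 AM–4:45 PM = 8 h 44 min
Fri: 5:59 AM–1:59 PM = 8 h 0 min; less 60 min break → 7 h 0 min
Sat: 5:02 AM–12:41 PM = 7 h 39 min
Sun: 10:39 AM–3:46 PM = 5 h 7 min; less 75 min break → 3 h 52 min
Total: 6 h 59 min + 6 h 7 min + 7 h 45 min + 8 h 44 min + 7 h 0 min + 7 h 39 min + 3 h 52 min = 48 h 6 min.

48 h 6 min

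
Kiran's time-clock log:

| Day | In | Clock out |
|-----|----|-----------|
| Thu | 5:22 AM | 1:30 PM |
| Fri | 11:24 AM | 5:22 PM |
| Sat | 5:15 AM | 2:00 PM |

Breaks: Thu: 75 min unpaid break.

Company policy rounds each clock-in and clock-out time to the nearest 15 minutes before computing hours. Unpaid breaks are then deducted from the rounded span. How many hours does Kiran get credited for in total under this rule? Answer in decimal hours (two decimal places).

21.50 hours

Thu: in 5:22 AM→5:15 AM, out 1:30 PM→1:30 PM; 8 h 15 min − 75 min = 7 h 0 min
Fri: in 11:24 AM→11:30 AM, out 5:22 PM→5:15 PM; 5 h 45 min
Sat: in 5:15 AM→5:15 AM, out 2:00 PM→2:00 PM; 8 h 45 min
Total credited: 21 h 30 min.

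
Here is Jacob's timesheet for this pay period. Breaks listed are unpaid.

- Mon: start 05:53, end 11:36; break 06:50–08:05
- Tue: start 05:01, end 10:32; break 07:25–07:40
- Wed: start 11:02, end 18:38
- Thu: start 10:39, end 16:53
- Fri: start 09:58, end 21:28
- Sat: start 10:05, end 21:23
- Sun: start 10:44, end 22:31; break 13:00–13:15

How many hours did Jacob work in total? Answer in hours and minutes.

Mon: 05:53–11:36 = 5 h 43 min; less 75 min break → 4 h 28 min
Tue: 05:01–10:32 = 5 h 31 min; less 15 min break → 5 h 16 min
Wed: 11:02–18:38 = 7 h 36 min
Thu: 10:39–16:53 = 6 h 14 min
Fri: 09:58–21:28 = 11 h 30 min
Sat: 10:05–21:23 = 11 h 18 min
Sun: 10:44–22:31 = 11 h 47 min; less 15 min break → 11 h 32 min
Total: 4 h 28 min + 5 h 16 min + 7 h 36 min + 6 h 14 min + 11 h 30 min + 11 h 18 min + 11 h 32 min = 57 h 54 min.

57 h 54 min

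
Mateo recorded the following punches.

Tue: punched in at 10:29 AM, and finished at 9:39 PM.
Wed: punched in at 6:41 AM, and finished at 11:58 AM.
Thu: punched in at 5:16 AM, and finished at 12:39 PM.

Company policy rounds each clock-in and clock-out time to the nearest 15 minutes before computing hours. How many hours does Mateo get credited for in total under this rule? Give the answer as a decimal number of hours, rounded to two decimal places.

Tue: in 10:29 AM→10:30 AM, out 9:39 PM→9:45 PM; 11 h 15 min
Wed: in 6:41 AM→6:45 AM, out 11:58 AM→12:00 PM; 5 h 15 min
Thu: in 5:16 AM→5:15 AM, out 12:39 PM→12:45 PM; 7 h 30 min
Total credited: 24 h 0 min.

24.00 hours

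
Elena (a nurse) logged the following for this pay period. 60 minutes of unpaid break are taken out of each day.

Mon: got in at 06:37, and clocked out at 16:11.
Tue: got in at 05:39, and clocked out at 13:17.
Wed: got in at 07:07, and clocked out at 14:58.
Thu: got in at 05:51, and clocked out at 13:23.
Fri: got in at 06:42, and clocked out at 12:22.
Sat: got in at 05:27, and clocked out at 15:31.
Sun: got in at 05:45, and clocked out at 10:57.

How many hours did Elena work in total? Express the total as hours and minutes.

Mon: 06:37–16:11 = 9 h 34 min; less 60 min break → 8 h 34 min
Tue: 05:39–13:17 = 7 h 38 min; less 60 min break → 6 h 38 min
Wed: 07:07–14:58 = 7 h 51 min; less 60 min break → 6 h 51 min
Thu: 05:51–13:23 = 7 h 32 min; less 60 min break → 6 h 32 min
Fri: 06:42–12:22 = 5 h 40 min; less 60 min break → 4 h 40 min
Sat: 05:27–15:31 = 10 h 4 min; less 60 min break → 9 h 4 min
Sun: 05:45–10:57 = 5 h 12 min; less 60 min break → 4 h 12 min
Total: 8 h 34 min + 6 h 38 min + 6 h 51 min + 6 h 32 min + 4 h 40 min + 9 h 4 min + 4 h 12 min = 46 h 31 min.

46 h 31 min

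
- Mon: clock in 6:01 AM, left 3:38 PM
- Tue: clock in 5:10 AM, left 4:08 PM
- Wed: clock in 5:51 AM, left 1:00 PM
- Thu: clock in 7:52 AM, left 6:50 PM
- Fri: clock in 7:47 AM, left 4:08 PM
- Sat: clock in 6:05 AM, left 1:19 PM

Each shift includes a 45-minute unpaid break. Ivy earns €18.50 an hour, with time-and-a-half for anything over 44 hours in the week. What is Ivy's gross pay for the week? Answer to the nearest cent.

Mon: 6:01 AM–3:38 PM = 9 h 37 min; less 45 min break → 8 h 52 min
Tue: 5:10 AM–4:08 PM = 10 h 58 min; less 45 min break → 10 h 13 min
Wed: 5:51 AM–1:00 PM = 7 h 9 min; less 45 min break → 6 h 24 min
Thu: 7:52 AM–6:50 PM = 10 h 58 min; less 45 min break → 10 h 13 min
Fri: 7:47 AM–4:08 PM = 8 h 21 min; less 45 min break → 7 h 36 min
Sat: 6:05 AM–1:19 PM = 7 h 14 min; less 45 min break → 6 h 29 min
Total worked: 49 h 47 min = 2987 min.
Regular 44 h 0 min = 2640 min at €18.50/h; overtime 5 h 47 min = 347 min at €27.75/h.
Pay = (2640 × €18.50 + 347 × €27.75) ÷ 60 = €974.49.

€974.49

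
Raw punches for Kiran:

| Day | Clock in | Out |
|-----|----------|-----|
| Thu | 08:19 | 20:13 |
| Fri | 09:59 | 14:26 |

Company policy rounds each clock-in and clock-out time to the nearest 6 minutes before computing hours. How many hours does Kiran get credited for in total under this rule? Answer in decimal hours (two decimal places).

Thu: in 08:19→08:18, out 20:13→20:12; 11 h 54 min
Fri: in 09:59→10:00, out 14:26→14:24; 4 h 24 min
Total credited: 16 h 18 min.

16.30 hours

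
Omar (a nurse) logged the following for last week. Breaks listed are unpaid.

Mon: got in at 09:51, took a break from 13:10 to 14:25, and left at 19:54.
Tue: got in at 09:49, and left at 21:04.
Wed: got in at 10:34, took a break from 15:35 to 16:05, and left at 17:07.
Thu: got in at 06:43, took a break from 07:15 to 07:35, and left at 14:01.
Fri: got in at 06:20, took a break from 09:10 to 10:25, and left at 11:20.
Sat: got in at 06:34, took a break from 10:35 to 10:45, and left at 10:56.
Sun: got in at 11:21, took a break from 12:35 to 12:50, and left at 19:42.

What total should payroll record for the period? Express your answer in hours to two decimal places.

49.12 hours

Mon: 09:51–19:54 = 10 h 3 min; less 75 min break → 8 h 48 min
Tue: 09:49–21:04 = 11 h 15 min
Wed: 10:34–17:07 = 6 h 33 min; less 30 min break → 6 h 3 min
Thu: 06:43–14:01 = 7 h 18 min; less 20 min break → 6 h 58 min
Fri: 06:20–11:20 = 5 h 0 min; less 75 min break → 3 h 45 min
Sat: 06:34–10:56 = 4 h 22 min; less 10 min break → 4 h 12 min
Sun: 11:21–19:42 = 8 h 21 min; less 15 min break → 8 h 6 min
Total: 8 h 48 min + 11 h 15 min + 6 h 3 min + 6 h 58 min + 3 h 45 min + 4 h 12 min + 8 h 6 min = 49 h 7 min.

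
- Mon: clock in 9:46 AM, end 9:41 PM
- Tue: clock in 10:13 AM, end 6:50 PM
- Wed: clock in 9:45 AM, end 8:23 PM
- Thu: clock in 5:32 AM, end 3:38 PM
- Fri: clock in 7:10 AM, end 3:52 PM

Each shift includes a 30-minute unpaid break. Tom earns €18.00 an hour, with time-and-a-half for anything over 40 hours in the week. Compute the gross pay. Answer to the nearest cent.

€921.60

Mon: 9:46 AM–9:41 PM = 11 h 55 min; less 30 min break → 11 h 25 min
Tue: 10:13 AM–6:50 PM = 8 h 37 min; less 30 min break → 8 h 7 min
Wed: 9:45 AM–8:23 PM = 10 h 38 min; less 30 min break → 10 h 8 min
Thu: 5:32 AM–3:38 PM = 10 h 6 min; less 30 min break → 9 h 36 min
Fri: 7:10 AM–3:52 PM = 8 h 42 min; less 30 min break → 8 h 12 min
Total worked: 47 h 28 min = 2848 min.
Regular 40 h 0 min = 2400 min at €18.00/h; overtime 7 h 28 min = 448 min at €27.00/h.
Pay = (2400 × €18.00 + 448 × €27.00) ÷ 60 = €921.60.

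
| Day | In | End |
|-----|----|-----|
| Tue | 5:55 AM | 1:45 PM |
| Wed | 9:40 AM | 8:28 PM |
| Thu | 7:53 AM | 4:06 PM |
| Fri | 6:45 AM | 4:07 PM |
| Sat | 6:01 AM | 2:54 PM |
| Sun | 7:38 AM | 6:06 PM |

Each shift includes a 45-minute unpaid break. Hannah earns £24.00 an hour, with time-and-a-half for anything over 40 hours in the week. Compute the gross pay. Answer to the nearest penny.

Tue: 5:55 AM–1:45 PM = 7 h 50 min; less 45 min break → 7 h 5 min
Wed: 9:40 AM–8:28 PM = 10 h 48 min; less 45 min break → 10 h 3 min
Thu: 7:53 AM–4:06 PM = 8 h 13 min; less 45 min break → 7 h 28 min
Fri: 6:45 AM–4:07 PM = 9 h 22 min; less 45 min break → 8 h 37 min
Sat: 6:01 AM–2:54 PM = 8 h 53 min; less 45 min break → 8 h 8 min
Sun: 7:38 AM–6:06 PM = 10 h 28 min; less 45 min break → 9 h 43 min
Total worked: 51 h 4 min = 3064 min.
Regular 40 h 0 min = 2400 min at £24.00/h; overtime 11 h 4 min = 664 min at £36.00/h.
Pay = (2400 × £24.00 + 664 × £36.00) ÷ 60 = £1358.40.

£1358.40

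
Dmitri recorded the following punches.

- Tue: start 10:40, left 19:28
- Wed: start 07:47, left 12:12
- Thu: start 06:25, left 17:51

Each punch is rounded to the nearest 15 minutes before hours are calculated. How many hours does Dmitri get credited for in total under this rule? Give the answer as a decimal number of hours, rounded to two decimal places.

Tue: in 10:40→10:45, out 19:28→19:30; 8 h 45 min
Wed: in 07:47→07:45, out 12:12→12:15; 4 h 30 min
Thu: in 06:25→06:30, out 17:51→17:45; 11 h 15 min
Total credited: 24 h 30 min.

24.50 hours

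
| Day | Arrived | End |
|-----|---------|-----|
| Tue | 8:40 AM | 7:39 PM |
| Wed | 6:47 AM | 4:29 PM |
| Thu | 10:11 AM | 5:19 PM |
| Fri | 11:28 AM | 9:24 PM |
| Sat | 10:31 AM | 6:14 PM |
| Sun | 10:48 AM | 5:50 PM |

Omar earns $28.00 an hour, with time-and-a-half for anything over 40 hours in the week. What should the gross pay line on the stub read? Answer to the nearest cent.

$1645.00

Tue: 8:40 AM–7:39 PM = 10 h 59 min
Wed: 6:47 AM–4:29 PM = 9 h 42 min
Thu: 10:11 AM–5:19 PM = 7 h 8 min
Fri: 11:28 AM–9:24 PM = 9 h 56 min
Sat: 10:31 AM–6:14 PM = 7 h 43 min
Sun: 10:48 AM–5:50 PM = 7 h 2 min
Total worked: 52 h 30 min = 3150 min.
Regular 40 h 0 min = 2400 min at $28.00/h; overtime 12 h 30 min = 750 min at $42.00/h.
Pay = (2400 × $28.00 + 750 × $42.00) ÷ 60 = $1645.00.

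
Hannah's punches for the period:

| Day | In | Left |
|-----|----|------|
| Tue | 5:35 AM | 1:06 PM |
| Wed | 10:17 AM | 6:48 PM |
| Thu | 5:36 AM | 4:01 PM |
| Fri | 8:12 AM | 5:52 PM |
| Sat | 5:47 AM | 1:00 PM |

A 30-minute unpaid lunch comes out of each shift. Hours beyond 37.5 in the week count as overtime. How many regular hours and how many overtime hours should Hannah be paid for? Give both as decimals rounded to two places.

Regular 37.50 hours, overtime 3.33 hours

Tue: 5:35 AM–1:06 PM = 7 h 31 min; less 30 min break → 7 h 1 min
Wed: 10:17 AM–6:48 PM = 8 h 31 min; less 30 min break → 8 h 1 min
Thu: 5:36 AM–4:01 PM = 10 h 25 min; less 30 min break → 9 h 55 min
Fri: 8:12 AM–5:52 PM = 9 h 40 min; less 30 min break → 9 h 10 min
Sat: 5:47 AM–1:00 PM = 7 h 13 min; less 30 min break → 6 h 43 min
Total worked: 40 h 50 min = 40.83 h.
Threshold 37.5 h → overtime 3 h 20 min, regular 37 h 30 min.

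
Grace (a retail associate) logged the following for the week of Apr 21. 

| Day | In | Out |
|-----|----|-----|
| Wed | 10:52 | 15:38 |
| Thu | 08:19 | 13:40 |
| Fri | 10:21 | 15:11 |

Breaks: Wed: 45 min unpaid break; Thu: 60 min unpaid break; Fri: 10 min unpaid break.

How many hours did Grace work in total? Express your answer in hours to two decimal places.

13.03 hours

Wed: 10:52–15:38 = 4 h 46 min; less 45 min break → 4 h 1 min
Thu: 08:19–13:40 = 5 h 21 min; less 60 min break → 4 h 21 min
Fri: 10:21–15:11 = 4 h 50 min; less 10 min break → 4 h 40 min
Total: 4 h 1 min + 4 h 21 min + 4 h 40 min = 13 h 2 min.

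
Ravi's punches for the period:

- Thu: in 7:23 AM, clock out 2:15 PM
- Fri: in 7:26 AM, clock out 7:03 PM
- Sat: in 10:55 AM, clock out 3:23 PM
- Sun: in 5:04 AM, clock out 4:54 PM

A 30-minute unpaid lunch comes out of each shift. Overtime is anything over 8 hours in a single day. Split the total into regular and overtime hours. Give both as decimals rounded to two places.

Regular 26.33 hours, overtime 6.45 hours

Thu: 7:23 AM–2:15 PM = 6 h 52 min; less 30 min break → 6 h 22 min
Fri: 7:26 AM–7:03 PM = 11 h 37 min; less 30 min break → 11 h 7 min
Sat: 10:55 AM–3:23 PM = 4 h 28 min; less 30 min break → 3 h 58 min
Sun: 5:04 AM–4:54 PM = 11 h 50 min; less 30 min break → 11 h 20 min
Thu reg 6 h 22 min / OT 0 h 0 min; Fri reg 8 h 0 min / OT 3 h 7 min; Sat reg 3 h 58 min / OT 0 h 0 min; Sun reg 8 h 0 min / OT 3 h 20 min.
Totals: regular 26 h 20 min, overtime 6 h 27 min.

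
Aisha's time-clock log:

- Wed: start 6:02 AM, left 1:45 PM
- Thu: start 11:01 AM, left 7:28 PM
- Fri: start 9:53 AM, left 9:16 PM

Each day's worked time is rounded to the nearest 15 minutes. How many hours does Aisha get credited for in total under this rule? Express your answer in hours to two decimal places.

Wed: 6:02 AM–1:45 PM = 7 h 43 min → rounds to 7 h 45 min
Thu: 11:01 AM–7:28 PM = 8 h 27 min → rounds to 8 h 30 min
Fri: 9:53 AM–9:16 PM = 11 h 23 min → rounds to 11 h 30 min
Total credited: 27 h 45 min.

27.75 hours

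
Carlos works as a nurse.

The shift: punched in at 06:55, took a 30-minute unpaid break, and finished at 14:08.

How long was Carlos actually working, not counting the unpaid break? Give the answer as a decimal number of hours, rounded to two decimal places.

6.72 hours

The shift: 06:55–14:08 = 7 h 13 min; less 30 min break → 6 h 43 min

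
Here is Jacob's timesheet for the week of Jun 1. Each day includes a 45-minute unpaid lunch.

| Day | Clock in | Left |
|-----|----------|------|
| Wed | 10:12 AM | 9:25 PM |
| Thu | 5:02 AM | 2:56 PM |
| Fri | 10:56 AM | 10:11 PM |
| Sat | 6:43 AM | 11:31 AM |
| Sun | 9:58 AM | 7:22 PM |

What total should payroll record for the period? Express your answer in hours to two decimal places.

Wed: 10:12 AM–9:25 PM = 11 h 13 min; less 45 min break → 10 h 28 min
Thu: 5:02 AM–2:56 PM = 9 h 54 min; less 45 min break → 9 h 9 min
Fri: 10:56 AM–10:11 PM = 11 h 15 min; less 45 min break → 10 h 30 min
Sat: 6:43 AM–11:31 AM = 4 h 48 min; less 45 min break → 4 h 3 min
Sun: 9:58 AM–7:22 PM = 9 h 24 min; less 45 min break → 8 h 39 min
Total: 10 h 28 min + 9 h 9 min + 10 h 30 min + 4 h 3 min + 8 h 39 min = 42 h 49 min.

42.82 hours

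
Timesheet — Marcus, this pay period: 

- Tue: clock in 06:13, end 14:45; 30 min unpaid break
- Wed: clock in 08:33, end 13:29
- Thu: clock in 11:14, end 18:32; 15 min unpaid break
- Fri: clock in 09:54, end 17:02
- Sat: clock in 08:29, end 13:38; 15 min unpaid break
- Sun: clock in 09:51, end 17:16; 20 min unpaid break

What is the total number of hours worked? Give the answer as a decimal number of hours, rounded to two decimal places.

Tue: 06:13–14:45 = 8 h 32 min; less 30 min break → 8 h 2 min
Wed: 08:33–13:29 = 4 h 56 min
Thu: 11:14–18:32 = 7 h 18 min; less 15 min break → 7 h 3 min
Fri: 09:54–17:02 = 7 h 8 min
Sat: 08:29–13:38 = 5 h 9 min; less 15 min break → 4 h 54 min
Sun: 09:51–17:16 = 7 h 25 min; less 20 min break → 7 h 5 min
Total: 8 h 2 min + 4 h 56 min + 7 h 3 min + 7 h 8 min + 4 h 54 min + 7 h 5 min = 39 h 8 min.

39.13 hours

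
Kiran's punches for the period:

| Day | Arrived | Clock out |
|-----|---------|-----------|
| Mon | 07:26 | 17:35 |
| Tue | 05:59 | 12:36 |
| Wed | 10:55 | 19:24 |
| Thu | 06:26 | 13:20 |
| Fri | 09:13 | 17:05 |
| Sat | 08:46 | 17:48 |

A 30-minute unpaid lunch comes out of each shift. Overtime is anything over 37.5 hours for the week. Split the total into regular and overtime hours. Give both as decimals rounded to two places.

Regular 37.50 hours, overtime 8.55 hours

Mon: 07:26–17:35 = 10 h 9 min; less 30 min break → 9 h 39 min
Tue: 05:59–12:36 = 6 h 37 min; less 30 min break → 6 h 7 min
Wed: 10:55–19:24 = 8 h 29 min; less 30 min break → 7 h 59 min
Thu: 06:26–13:20 = 6 h 54 min; less 30 min break → 6 h 24 min
Fri: 09:13–17:05 = 7 h 52 min; less 30 min break → 7 h 22 min
Sat: 08:46–17:48 = 9 h 2 min; less 30 min break → 8 h 32 min
Total worked: 46 h 3 min = 46.05 h.
Threshold 37.5 h → overtime 8 h 33 min, regular 37 h 30 min.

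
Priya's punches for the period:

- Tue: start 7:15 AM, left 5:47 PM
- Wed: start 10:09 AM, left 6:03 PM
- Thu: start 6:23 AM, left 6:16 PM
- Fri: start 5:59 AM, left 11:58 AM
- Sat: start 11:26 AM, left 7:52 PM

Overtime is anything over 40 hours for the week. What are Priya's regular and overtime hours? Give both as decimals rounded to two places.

Regular 40.00 hours, overtime 4.73 hours

Tue: 7:15 AM–5:47 PM = 10 h 32 min
Wed: 10:09 AM–6:03 PM = 7 h 54 min
Thu: 6:23 AM–6:16 PM = 11 h 53 min
Fri: 5:59 AM–11:58 AM = 5 h 59 min
Sat: 11:26 AM–7:52 PM = 8 h 26 min
Total worked: 44 h 44 min = 44.73 h.
Threshold 40 h → overtime 4 h 44 min, regular 40 h 0 min.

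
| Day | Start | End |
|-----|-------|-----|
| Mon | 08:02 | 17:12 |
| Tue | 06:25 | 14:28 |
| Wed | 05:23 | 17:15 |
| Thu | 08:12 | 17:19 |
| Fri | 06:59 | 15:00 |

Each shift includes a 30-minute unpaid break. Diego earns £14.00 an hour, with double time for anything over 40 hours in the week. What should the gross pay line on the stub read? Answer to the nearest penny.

Mon: 08:02–17:12 = 9 h 10 min; less 30 min break → 8 h 40 min
Tue: 06:25–14:28 = 8 h 3 min; less 30 min break → 7 h 33 min
Wed: 05:23–17:15 = 11 h 52 min; less 30 min break → 11 h 22 min
Thu: 08:12–17:19 = 9 h 7 min; less 30 min break → 8 h 37 min
Fri: 06:59–15:00 = 8 h 1 min; less 30 min break → 7 h 31 min
Total worked: 43 h 43 min = 2623 min.
Regular 40 h 0 min = 2400 min at £14.00/h; overtime 3 h 43 min = 223 min at £28.00/h.
Pay = (2400 × £14.00 + 223 × £28.00) ÷ 60 = £664.07.

£664.07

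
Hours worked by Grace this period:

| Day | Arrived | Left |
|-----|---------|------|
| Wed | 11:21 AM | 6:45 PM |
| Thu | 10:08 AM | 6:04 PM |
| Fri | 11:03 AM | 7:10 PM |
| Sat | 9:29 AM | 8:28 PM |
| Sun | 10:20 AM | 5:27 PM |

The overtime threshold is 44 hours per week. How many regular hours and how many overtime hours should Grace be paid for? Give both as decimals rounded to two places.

Regular 41.55 hours, overtime 0.00 hours

Wed: 11:21 AM–6:45 PM = 7 h 24 min
Thu: 10:08 AM–6:04 PM = 7 h 56 min
Fri: 11:03 AM–7:10 PM = 8 h 7 min
Sat: 9:29 AM–8:28 PM = 10 h 59 min
Sun: 10:20 AM–5:27 PM = 7 h 7 min
Total worked: 41 h 33 min = 41.55 h.
Threshold 44 h → overtime 0 h 0 min, regular 41 h 33 min.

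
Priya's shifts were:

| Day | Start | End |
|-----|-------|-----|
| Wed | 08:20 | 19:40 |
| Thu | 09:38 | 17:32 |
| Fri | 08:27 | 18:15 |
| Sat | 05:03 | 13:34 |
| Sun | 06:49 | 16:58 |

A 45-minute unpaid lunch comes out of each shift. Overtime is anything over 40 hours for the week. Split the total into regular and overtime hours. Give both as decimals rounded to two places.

Regular 40.00 hours, overtime 3.95 hours

Wed: 08:20–19:40 = 11 h 20 min; less 45 min break → 10 h 35 min
Thu: 09:38–17:32 = 7 h 54 min; less 45 min break → 7 h 9 min
Fri: 08:27–18:15 = 9 h 48 min; less 45 min break → 9 h 3 min
Sat: 05:03–13:34 = 8 h 31 min; less 45 min break → 7 h 46 min
Sun: 06:49–16:58 = 10 h 9 min; less 45 min break → 9 h 24 min
Total worked: 43 h 57 min = 43.95 h.
Threshold 40 h → overtime 3 h 57 min, regular 40 h 0 min.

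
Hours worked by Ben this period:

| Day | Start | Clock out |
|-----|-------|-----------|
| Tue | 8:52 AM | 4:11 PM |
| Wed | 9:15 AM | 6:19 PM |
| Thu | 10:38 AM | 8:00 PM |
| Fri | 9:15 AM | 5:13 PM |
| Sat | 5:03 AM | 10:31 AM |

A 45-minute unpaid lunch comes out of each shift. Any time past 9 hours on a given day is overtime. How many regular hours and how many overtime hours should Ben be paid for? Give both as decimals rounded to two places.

Tue: 8:52 AM–4:11 PM = 7 h 19 min; less 45 min break → 6 h 34 min
Wed: 9:15 AM–6:19 PM = 9 h 4 min; less 45 min break → 8 h 19 min
Thu: 10:38 AM–8:00 PM = 9 h 22 min; less 45 min break → 8 h 37 min
Fri: 9:15 AM–5:13 PM = 7 h 58 min; less 45 min break → 7 h 13 min
Sat: 5:03 AM–10:31 AM = 5 h 28 min; less 45 min break → 4 h 43 min
Tue reg 6 h 34 min / OT 0 h 0 min; Wed reg 8 h 19 min / OT 0 h 0 min; Thu reg 8 h 37 min / OT 0 h 0 min; Fri reg 7 h 13 min / OT 0 h 0 min; Sat reg 4 h 43 min / OT 0 h 0 min.
Totals: regular 35 h 26 min, overtime 0 h 0 min.

Regular 35.43 hours, overtime 0.00 hours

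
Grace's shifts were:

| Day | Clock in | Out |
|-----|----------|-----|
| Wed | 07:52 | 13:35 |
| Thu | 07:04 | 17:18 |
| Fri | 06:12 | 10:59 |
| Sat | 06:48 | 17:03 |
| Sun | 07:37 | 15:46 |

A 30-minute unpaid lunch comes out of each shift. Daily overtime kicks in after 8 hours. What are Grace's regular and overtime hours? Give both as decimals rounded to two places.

Wed: 07:52–13:35 = 5 h 43 min; less 30 min break → 5 h 13 min
Thu: 07:04–17:18 = 10 h 14 min; less 30 min break → 9 h 44 min
Fri: 06:12–10:59 = 4 h 47 min; less 30 min break → 4 h 17 min
Sat: 06:48–17:03 = 10 h 15 min; less 30 min break → 9 h 45 min
Sun: 07:37–15:46 = 8 h 9 min; less 30 min break → 7 h 39 min
Wed reg 5 h 13 min / OT 0 h 0 min; Thu reg 8 h 0 min / OT 1 h 44 min; Fri reg 4 h 17 min / OT 0 h 0 min; Sat reg 8 h 0 min / OT 1 h 45 min; Sun reg 7 h 39 min / OT 0 h 0 min.
Totals: regular 33 h 9 min, overtime 3 h 29 min.

Regular 33.15 hours, overtime 3.48 hours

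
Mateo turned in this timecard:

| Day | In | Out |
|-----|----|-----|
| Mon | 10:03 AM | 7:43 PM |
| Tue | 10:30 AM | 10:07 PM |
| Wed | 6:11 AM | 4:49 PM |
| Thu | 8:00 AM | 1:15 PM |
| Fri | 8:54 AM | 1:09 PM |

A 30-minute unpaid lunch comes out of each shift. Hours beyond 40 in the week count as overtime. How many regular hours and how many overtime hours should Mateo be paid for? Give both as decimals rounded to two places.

Regular 38.92 hours, overtime 0.00 hours

Mon: 10:03 AM–7:43 PM = 9 h 40 min; less 30 min break → 9 h 10 min
Tue: 10:30 AM–10:07 PM = 11 h 37 min; less 30 min break → 11 h 7 min
Wed: 6:11 AM–4:49 PM = 10 h 38 min; less 30 min break → 10 h 8 min
Thu: 8:00 AM–1:15 PM = 5 h 15 min; less 30 min break → 4 h 45 min
Fri: 8:54 AM–1:09 PM = 4 h 15 min; less 30 min break → 3 h 45 min
Total worked: 38 h 55 min = 38.92 h.
Threshold 40 h → overtime 0 h 0 min, regular 38 h 55 min.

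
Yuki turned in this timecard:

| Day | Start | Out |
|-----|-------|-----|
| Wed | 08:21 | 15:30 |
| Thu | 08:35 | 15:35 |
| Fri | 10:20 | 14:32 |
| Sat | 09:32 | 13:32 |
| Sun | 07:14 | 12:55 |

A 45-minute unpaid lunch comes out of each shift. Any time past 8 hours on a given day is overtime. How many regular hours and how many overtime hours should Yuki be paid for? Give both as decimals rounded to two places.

Wed: 08:21–15:30 = 7 h 9 min; less 45 min break → 6 h 24 min
Thu: 08:35–15:35 = 7 h 0 min; less 45 min break → 6 h 15 min
Fri: 10:20–14:32 = 4 h 12 min; less 45 min break → 3 h 27 min
Sat: 09:32–13:32 = 4 h 0 min; less 45 min break → 3 h 15 min
Sun: 07:14–12:55 = 5 h 41 min; less 45 min break → 4 h 56 min
Wed reg 6 h 24 min / OT 0 h 0 min; Thu reg 6 h 15 min / OT 0 h 0 min; Fri reg 3 h 27 min / OT 0 h 0 min; Sat reg 3 h 15 min / OT 0 h 0 min; Sun reg 4 h 56 min / OT 0 h 0 min.
Totals: regular 24 h 17 min, overtime 0 h 0 min.

Regular 24.28 hours, overtime 0.00 hours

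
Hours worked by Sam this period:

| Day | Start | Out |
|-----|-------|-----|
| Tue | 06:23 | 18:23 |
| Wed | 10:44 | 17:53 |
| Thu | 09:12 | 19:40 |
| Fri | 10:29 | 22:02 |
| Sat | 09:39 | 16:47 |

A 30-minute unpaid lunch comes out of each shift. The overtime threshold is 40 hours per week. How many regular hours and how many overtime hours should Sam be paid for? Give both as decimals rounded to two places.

Regular 40.00 hours, overtime 5.80 hours

Tue: 06:23–18:23 = 12 h 0 min; less 30 min break → 11 h 30 min
Wed: 10:44–17:53 = 7 h 9 min; less 30 min break → 6 h 39 min
Thu: 09:12–19:40 = 10 h 28 min; less 30 min break → 9 h 58 min
Fri: 10:29–22:02 = 11 h 33 min; less 30 min break → 11 h 3 min
Sat: 09:39–16:47 = 7 h 8 min; less 30 min break → 6 h 38 min
Total worked: 45 h 48 min = 45.80 h.
Threshold 40 h → overtime 5 h 48 min, regular 40 h 0 min.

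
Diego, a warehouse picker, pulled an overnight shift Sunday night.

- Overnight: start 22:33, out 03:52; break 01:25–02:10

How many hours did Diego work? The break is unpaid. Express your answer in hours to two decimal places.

4.57 hours

Overnight: 22:33 → midnight = 1 h 27 min; midnight → 03:52 = 3 h 52 min; span 5 h 19 min; less 45 min break → 4 h 34 min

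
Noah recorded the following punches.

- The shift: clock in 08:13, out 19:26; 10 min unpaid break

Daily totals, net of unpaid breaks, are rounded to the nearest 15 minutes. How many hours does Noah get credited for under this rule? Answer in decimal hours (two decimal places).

The shift: 08:13–19:26 = 11 h 13 min − 10 min = 11 h 3 min → rounds to 11 h 0 min

11.00 hours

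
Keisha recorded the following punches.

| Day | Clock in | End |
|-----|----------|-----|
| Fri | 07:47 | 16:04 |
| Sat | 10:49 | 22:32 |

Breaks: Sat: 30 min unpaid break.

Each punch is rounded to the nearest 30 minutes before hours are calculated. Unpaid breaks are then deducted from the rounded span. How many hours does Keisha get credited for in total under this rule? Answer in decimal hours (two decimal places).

19.00 hours

Fri: in 07:47→08:00, out 16:04→16:00; 8 h 0 min
Sat: in 10:49→11:00, out 22:32→22:30; 11 h 30 min − 30 min = 11 h 0 min
Total credited: 19 h 0 min.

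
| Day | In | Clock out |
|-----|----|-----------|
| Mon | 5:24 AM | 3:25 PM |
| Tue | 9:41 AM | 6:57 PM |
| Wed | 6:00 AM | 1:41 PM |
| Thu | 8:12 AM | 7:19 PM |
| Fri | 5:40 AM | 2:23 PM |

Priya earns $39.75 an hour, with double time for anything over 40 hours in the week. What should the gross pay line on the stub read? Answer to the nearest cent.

Mon: 5:24 AM–3:25 PM = 10 h 1 min
Tue: 9:41 AM–6:57 PM = 9 h 16 min
Wed: 6:00 AM–1:41 PM = 7 h 41 min
Thu: 8:12 AM–7:19 PM = 11 h 7 min
Fri: 5:40 AM–2:23 PM = 8 h 43 min
Total worked: 46 h 48 min = 2808 min.
Regular 40 h 0 min = 2400 min at $39.75/h; overtime 6 h 48 min = 408 min at $79.50/h.
Pay = (2400 × $39.75 + 408 × $79.50) ÷ 60 = $2130.60.

$2130.60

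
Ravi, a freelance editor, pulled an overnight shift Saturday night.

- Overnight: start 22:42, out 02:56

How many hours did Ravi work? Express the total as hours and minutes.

Overnight: 22:42 → midnight = 1 h 18 min; midnight → 02:56 = 2 h 56 min; span 4 h 14 min

4 h 14 min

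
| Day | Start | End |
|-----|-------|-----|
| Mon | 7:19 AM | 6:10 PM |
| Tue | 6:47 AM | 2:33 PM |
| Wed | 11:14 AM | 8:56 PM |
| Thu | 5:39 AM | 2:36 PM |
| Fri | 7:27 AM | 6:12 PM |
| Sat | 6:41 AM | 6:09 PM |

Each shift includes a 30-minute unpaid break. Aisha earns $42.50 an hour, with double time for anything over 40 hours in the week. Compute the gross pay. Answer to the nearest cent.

Mon: 7:19 AM–6:10 PM = 10 h 51 min; less 30 min break → 10 h 21 min
Tue: 6:47 AM–2:33 PM = 7 h 46 min; less 30 min break → 7 h 16 min
Wed: 11:14 AM–8:56 PM = 9 h 42 min; less 30 min break → 9 h 12 min
Thu: 5:39 AM–2:36 PM = 8 h 57 min; less 30 min break → 8 h 27 min
Fri: 7:27 AM–6:12 PM = 10 h 45 min; less 30 min break → 10 h 15 min
Sat: 6:41 AM–6:09 PM = 11 h 28 min; less 30 min break → 10 h 58 min
Total worked: 56 h 29 min = 3389 min.
Regular 40 h 0 min = 2400 min at $42.50/h; overtime 16 h 29 min = 989 min at $85.00/h.
Pay = (2400 × $42.50 + 989 × $85.00) ÷ 60 = $3101.08.

$3101.08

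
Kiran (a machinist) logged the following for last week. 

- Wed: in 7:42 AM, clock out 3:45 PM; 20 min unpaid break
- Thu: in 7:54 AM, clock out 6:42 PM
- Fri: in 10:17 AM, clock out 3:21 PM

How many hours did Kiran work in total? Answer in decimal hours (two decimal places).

Wed: 7:42 AM–3:45 PM = 8 h 3 min; less 20 min break → 7 h 43 min
Thu: 7:54 AM–6:42 PM = 10 h 48 min
Fri: 10:17 AM–3:21 PM = 5 h 4 min
Total: 7 h 43 min + 10 h 48 min + 5 h 4 min = 23 h 35 min.

23.58 hours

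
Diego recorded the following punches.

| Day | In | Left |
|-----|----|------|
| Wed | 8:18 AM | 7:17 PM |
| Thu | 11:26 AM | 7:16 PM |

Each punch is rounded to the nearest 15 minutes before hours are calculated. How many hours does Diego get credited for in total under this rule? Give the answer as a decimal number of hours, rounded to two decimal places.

Wed: in 8:18 AM→8:15 AM, out 7:17 PM→7:15 PM; 11 h 0 min
Thu: in 11:26 AM→11:30 AM, out 7:16 PM→7:15 PM; 7 h 45 min
Total credited: 18 h 45 min.

18.75 hours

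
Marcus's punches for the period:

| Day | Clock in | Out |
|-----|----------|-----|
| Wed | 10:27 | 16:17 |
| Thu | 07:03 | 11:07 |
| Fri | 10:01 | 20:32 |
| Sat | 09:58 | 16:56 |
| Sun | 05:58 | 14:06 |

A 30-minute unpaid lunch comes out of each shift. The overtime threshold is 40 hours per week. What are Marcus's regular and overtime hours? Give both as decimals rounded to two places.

Wed: 10:27–16:17 = 5 h 50 min; less 30 min break → 5 h 20 min
Thu: 07:03–11:07 = 4 h 4 min; less 30 min break → 3 h 34 min
Fri: 10:01–20:32 = 10 h 31 min; less 30 min break → 10 h 1 min
Sat: 09:58–16:56 = 6 h 58 min; less 30 min break → 6 h 28 min
Sun: 05:58–14:06 = 8 h 8 min; less 30 min break → 7 h 38 min
Total worked: 33 h 1 min = 33.02 h.
Threshold 40 h → overtime 0 h 0 min, regular 33 h 1 min.

Regular 33.02 hours, overtime 0.00 hours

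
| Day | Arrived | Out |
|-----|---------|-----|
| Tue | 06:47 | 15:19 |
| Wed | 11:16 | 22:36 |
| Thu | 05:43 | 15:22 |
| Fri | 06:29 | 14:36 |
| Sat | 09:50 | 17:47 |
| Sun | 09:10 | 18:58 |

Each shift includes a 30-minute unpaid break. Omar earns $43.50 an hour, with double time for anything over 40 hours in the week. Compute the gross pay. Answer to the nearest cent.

$2817.35

Tue: 06:47–15:19 = 8 h 32 min; less 30 min break → 8 h 2 min
Wed: 11:16–22:36 = 11 h 20 min; less 30 min break → 10 h 50 min
Thu: 05:43–15:22 = 9 h 39 min; less 30 min break → 9 h 9 min
Fri: 06:29–14:36 = 8 h 7 min; less 30 min break → 7 h 37 min
Sat: 09:50–17:47 = 7 h 57 min; less 30 min break → 7 h 27 min
Sun: 09:10–18:58 = 9 h 48 min; less 30 min break → 9 h 18 min
Total worked: 52 h 23 min = 3143 min.
Regular 40 h 0 min = 2400 min at $43.50/h; overtime 12 h 23 min = 743 min at $87.00/h.
Pay = (2400 × $43.50 + 743 × $87.00) ÷ 60 = $2817.35.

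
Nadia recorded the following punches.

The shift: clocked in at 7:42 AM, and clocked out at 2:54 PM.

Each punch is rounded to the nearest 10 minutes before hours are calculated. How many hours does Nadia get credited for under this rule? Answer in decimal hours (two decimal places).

7.17 hours

The shift: in 7:42 AM→7:40 AM, out 2:54 PM→2:50 PM; 7 h 10 min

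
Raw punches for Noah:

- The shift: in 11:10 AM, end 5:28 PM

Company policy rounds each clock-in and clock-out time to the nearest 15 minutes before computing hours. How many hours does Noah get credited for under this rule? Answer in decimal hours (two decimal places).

6.25 hours

The shift: in 11:10 AM→11:15 AM, out 5:28 PM→5:30 PM; 6 h 15 min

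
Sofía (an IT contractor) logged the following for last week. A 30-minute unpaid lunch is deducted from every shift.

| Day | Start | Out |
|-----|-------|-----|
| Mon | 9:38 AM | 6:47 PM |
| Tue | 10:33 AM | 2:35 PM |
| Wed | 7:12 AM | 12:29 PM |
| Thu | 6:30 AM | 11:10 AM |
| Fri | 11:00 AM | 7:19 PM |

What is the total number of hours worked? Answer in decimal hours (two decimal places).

28.95 hours

Mon: 9:38 AM–6:47 PM = 9 h 9 min; less 30 min break → 8 h 39 min
Tue: 10:33 AM–2:35 PM = 4 h 2 min; less 30 min break → 3 h 32 min
Wed: 7:12 AM–12:29 PM = 5 h 17 min; less 30 min break → 4 h 47 min
Thu: 6:30 AM–11:10 AM = 4 h 40 min; less 30 min break → 4 h 10 min
Fri: 11:00 AM–7:19 PM = 8 h 19 min; less 30 min break → 7 h 49 min
Total: 8 h 39 min + 3 h 32 min + 4 h 47 min + 4 h 10 min + 7 h 49 min = 28 h 57 min.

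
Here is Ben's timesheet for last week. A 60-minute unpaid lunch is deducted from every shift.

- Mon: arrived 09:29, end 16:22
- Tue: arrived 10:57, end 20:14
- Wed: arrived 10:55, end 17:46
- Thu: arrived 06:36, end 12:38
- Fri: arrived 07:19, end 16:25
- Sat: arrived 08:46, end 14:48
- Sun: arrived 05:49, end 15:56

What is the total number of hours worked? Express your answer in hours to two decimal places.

47.30 hours

Mon: 09:29–16:22 = 6 h 53 min; less 60 min break → 5 h 53 min
Tue: 10:57–20:14 = 9 h 17 min; less 60 min break → 8 h 17 min
Wed: 10:55–17:46 = 6 h 51 min; less 60 min break → 5 h 51 min
Thu: 06:36–12:38 = 6 h 2 min; less 60 min break → 5 h 2 min
Fri: 07:19–16:25 = 9 h 6 min; less 60 min break → 8 h 6 min
Sat: 08:46–14:48 = 6 h 2 min; less 60 min break → 5 h 2 min
Sun: 05:49–15:56 = 10 h 7 min; less 60 min break → 9 h 7 min
Total: 5 h 53 min + 8 h 17 min + 5 h 51 min + 5 h 2 min + 8 h 6 min + 5 h 2 min + 9 h 7 min = 47 h 18 min.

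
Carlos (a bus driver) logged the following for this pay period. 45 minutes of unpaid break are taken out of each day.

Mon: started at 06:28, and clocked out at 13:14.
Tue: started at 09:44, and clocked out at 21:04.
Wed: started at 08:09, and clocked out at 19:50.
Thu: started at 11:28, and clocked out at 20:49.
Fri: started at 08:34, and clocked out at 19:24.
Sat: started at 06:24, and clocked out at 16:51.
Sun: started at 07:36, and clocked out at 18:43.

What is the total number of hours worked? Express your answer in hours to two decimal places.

66.28 hours

Mon: 06:28–13:14 = 6 h 46 min; less 45 min break → 6 h 1 min
Tue: 09:44–21:04 = 11 h 20 min; less 45 min break → 10 h 35 min
Wed: 08:09–19:50 = 11 h 41 min; less 45 min break → 10 h 56 min
Thu: 11:28–20:49 = 9 h 21 min; less 45 min break → 8 h 36 min
Fri: 08:34–19:24 = 10 h 50 min; less 45 min break → 10 h 5 min
Sat: 06:24–16:51 = 10 h 27 min; less 45 min break → 9 h 42 min
Sun: 07:36–18:43 = 11 h 7 min; less 45 min break → 10 h 22 min
Total: 6 h 1 min + 10 h 35 min + 10 h 56 min + 8 h 36 min + 10 h 5 min + 9 h 42 min + 10 h 22 min = 66 h 17 min.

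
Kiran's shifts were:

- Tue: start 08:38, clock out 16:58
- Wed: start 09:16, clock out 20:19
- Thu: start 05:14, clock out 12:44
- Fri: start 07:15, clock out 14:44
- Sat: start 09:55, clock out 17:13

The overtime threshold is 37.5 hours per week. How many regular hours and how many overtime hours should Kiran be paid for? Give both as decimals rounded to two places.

Regular 37.50 hours, overtime 4.17 hours

Tue: 08:38–16:58 = 8 h 20 min
Wed: 09:16–20:19 = 11 h 3 min
Thu: 05:14–12:44 = 7 h 30 min
Fri: 07:15–14:44 = 7 h 29 min
Sat: 09:55–17:13 = 7 h 18 min
Total worked: 41 h 40 min = 41.67 h.
Threshold 37.5 h → overtime 4 h 10 min, regular 37 h 30 min.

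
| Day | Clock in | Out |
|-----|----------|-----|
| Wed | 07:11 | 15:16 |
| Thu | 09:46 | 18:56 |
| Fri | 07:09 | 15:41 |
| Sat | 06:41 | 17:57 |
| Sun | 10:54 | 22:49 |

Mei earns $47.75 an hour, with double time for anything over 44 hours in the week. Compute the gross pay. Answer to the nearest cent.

$2575.32

Wed: 07:11–15:16 = 8 h 5 min
Thu: 09:46–18:56 = 9 h 10 min
Fri: 07:09–15:41 = 8 h 32 min
Sat: 06:41–17:57 = 11 h 16 min
Sun: 10:54–22:49 = 11 h 55 min
Total worked: 48 h 58 min = 2938 min.
Regular 44 h 0 min = 2640 min at $47.75/h; overtime 4 h 58 min = 298 min at $95.50/h.
Pay = (2640 × $47.75 + 298 × $95.50) ÷ 60 = $2575.32.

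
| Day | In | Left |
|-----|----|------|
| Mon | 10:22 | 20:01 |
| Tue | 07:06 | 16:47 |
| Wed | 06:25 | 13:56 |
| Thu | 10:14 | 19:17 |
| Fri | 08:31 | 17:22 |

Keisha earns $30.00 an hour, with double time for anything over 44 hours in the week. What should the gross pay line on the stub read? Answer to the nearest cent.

Mon: 10:22–20:01 = 9 h 39 min
Tue: 07:06–16:47 = 9 h 41 min
Wed: 06:25–13:56 = 7 h 31 min
Thu: 10:14–19:17 = 9 h 3 min
Fri: 08:31–17:22 = 8 h 51 min
Total worked: 44 h 45 min = 2685 min.
Regular 44 h 0 min = 2640 min at $30.00/h; overtime 0 h 45 min = 45 min at $60.00/h.
Pay = (2640 × $30.00 + 45 × $60.00) ÷ 60 = $1365.00.

$1365.00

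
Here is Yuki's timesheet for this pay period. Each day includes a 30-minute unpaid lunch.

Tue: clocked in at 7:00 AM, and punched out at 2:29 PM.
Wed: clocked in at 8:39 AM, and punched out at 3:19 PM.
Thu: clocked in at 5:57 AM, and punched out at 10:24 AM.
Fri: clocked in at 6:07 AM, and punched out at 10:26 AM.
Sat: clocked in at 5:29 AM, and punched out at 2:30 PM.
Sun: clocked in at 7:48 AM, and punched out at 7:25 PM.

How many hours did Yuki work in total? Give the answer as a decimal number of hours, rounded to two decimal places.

Tue: 7:00 AM–2:29 PM = 7 h 29 min; less 30 min break → 6 h 59 min
Wed: 8:39 AM–3:19 PM = 6 h 40 min; less 30 min break → 6 h 10 min
Thu: 5:57 AM–10:24 AM = 4 h 27 min; less 30 min break → 3 h 57 min
Fri: 6:07 AM–10:26 AM = 4 h 19 min; less 30 min break → 3 h 49 min
Sat: 5:29 AM–2:30 PM = 9 h 1 min; less 30 min break → 8 h 31 min
Sun: 7:48 AM–7:25 PM = 11 h 37 min; less 30 min break → 11 h 7 min
Total: 6 h 59 min + 6 h 10 min + 3 h 57 min + 3 h 49 min + 8 h 31 min + 11 h 7 min = 40 h 33 min.

40.55 hours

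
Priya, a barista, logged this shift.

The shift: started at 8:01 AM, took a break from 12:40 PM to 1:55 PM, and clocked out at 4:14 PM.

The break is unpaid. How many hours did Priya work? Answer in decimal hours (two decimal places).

6.97 hours

The shift: 8:01 AM–4:14 PM = 8 h 13 min; less 75 min break → 6 h 58 min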